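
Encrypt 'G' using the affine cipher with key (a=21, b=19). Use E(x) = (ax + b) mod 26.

Step 1: Convert 'G' to number: x = 6.
Step 2: E(6) = (21 * 6 + 19) mod 26 = 145 mod 26 = 15.
Step 3: Convert 15 back to letter: P.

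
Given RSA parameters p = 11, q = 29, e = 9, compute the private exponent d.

Step 1: n = 11 * 29 = 319.
Step 2: phi(n) = 10 * 28 = 280.
Step 3: Find d such that 9 * d = 1 (mod 280).
Step 4: d = 9^(-1) mod 280 = 249.
Verification: 9 * 249 = 2241 = 8 * 280 + 1.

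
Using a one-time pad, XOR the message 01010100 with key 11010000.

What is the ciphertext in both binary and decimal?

Step 1: Write out the XOR operation bit by bit:
  Message: 01010100
  Key:     11010000
  XOR:     10000100
Step 2: Convert to decimal: 10000100 = 132.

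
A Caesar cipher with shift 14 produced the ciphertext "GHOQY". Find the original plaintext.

Step 1: Reverse the shift by subtracting 14 from each letter position.
  G (position 6) -> position (6-14) mod 26 = 18 -> S
  H (position 7) -> position (7-14) mod 26 = 19 -> T
  O (position 14) -> position (14-14) mod 26 = 0 -> A
  Q (position 16) -> position (16-14) mod 26 = 2 -> C
  Y (position 24) -> position (24-14) mod 26 = 10 -> K
Decrypted message: STACK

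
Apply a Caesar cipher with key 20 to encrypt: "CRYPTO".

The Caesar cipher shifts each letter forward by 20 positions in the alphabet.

Step 1: For each letter, shift forward by 20 positions (mod 26).
  C (position 2) -> position (2+20) mod 26 = 22 -> W
  R (position 17) -> position (17+20) mod 26 = 11 -> L
  Y (position 24) -> position (24+20) mod 26 = 18 -> S
  P (position 15) -> position (15+20) mod 26 = 9 -> J
  T (position 19) -> position (19+20) mod 26 = 13 -> N
  O (position 14) -> position (14+20) mod 26 = 8 -> I
Result: WLSJNI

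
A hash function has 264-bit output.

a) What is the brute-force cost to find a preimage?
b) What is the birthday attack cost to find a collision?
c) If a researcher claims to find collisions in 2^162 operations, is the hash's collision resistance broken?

Step 1: Preimage resistance requires brute-force of 2^264 operations.
Step 2: Collision resistance (birthday bound) = 2^(264/2) = 2^132.
Step 3: The claimed attack costs 2^162 operations.
Step 4: Since 2^162 >= 2^132, the claimed attack is no faster than the generic birthday attack, so this does not break collision resistance.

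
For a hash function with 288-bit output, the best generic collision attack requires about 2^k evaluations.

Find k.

Step 1: The hash has a 288-bit output.
Step 2: Collision resistance means it should be infeasible to find any x != y with h(x) = h(y).
By the birthday bound, a generic collision search succeeds after about sqrt(2^288) = 2^(288/2) = 2^144 evaluations.
Step 3: Security level = 144 bits.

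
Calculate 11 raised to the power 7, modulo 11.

Step 1: Compute 11^7 mod 11 step by step, reducing modulo 11 at each step.
  11^1 mod 11 = 0
  11^2 mod 11 = (0 * 11) mod 11 = 0
  11^3 mod 11 = (0 * 11) mod 11 = 0
  11^4 mod 11 = (0 * 11) mod 11 = 0
  11^5 mod 11 = (0 * 11) mod 11 = 0
  11^6 mod 11 = (0 * 11) mod 11 = 0
  11^7 mod 11 = (0 * 11) mod 11 = 0
Step 2: Result = 0.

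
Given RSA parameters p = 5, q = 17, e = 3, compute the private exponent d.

Step 1: n = 5 * 17 = 85.
Step 2: phi(n) = 4 * 16 = 64.
Step 3: Find d such that 3 * d = 1 (mod 64).
Step 4: d = 3^(-1) mod 64 = 43.
Verification: 3 * 43 = 129 = 2 * 64 + 1.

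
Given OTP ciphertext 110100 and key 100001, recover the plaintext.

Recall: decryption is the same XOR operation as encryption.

Step 1: XOR ciphertext with key:
  Ciphertext: 110100
  Key:        100001
  XOR:        010101
Step 2: Plaintext = 010101 = 21 in decimal.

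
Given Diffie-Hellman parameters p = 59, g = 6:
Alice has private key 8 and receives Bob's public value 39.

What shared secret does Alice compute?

Step 1: s = B^a mod p = 39^8 mod 59.
  39^1 mod 59 = 39
  39^2 mod 59 = (39 * 39) mod 59 = 46
  39^3 mod 59 = (46 * 39) mod 59 = 24
  39^4 mod 59 = (24 * 39) mod 59 = 51
  39^5 mod 59 = (51 * 39) mod 59 = 42
  39^6 mod 59 = (42 * 39) mod 59 = 45
  39^7 mod 59 = (45 * 39) mod 59 = 44
  39^8 mod 59 = (44 * 39) mod 59 = 5
Result: shared secret = 5.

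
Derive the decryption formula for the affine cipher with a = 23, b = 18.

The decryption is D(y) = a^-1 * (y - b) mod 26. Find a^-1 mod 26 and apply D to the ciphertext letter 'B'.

Step 1: Find a^-1, the modular inverse of 23 mod 26.
Step 2: We need 23 * a^-1 = 1 (mod 26).
Step 3: 23 * 17 = 391 = 15 * 26 + 1, so a^-1 = 17.
Step 4: D(y) = 17(y - 18) mod 26.
Step 5: Apply to 'B' (y = 1): D(1) = 17 * (1 - 18) mod 26 = 17 * -17 mod 26 = 23 -> 'X'.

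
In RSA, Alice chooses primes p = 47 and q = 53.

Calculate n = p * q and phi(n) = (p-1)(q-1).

Step 1: n = p * q = 47 * 53 = 2491.
Step 2: phi(n) = (p-1)(q-1) = 46 * 52 = 2392.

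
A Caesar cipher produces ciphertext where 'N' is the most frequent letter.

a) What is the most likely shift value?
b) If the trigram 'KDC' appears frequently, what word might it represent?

Step 1: In English, 'E' is the most frequent letter (12.7%).
Step 2: The most frequent ciphertext letter is 'N' (position 13).
Step 3: Shift = (13 - 4) mod 26 = 9.
Step 4: Decrypt 'KDC' by shifting back 9:
  K -> B
  D -> U
  C -> T
Step 5: 'KDC' decrypts to 'BUT'.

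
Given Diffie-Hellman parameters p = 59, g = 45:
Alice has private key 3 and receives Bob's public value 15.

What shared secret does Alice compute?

Step 1: s = B^a mod p = 15^3 mod 59.
  15^1 mod 59 = 15
  15^2 mod 59 = (15 * 15) mod 59 = 48
  15^3 mod 59 = (48 * 15) mod 59 = 12
Result: shared secret = 12.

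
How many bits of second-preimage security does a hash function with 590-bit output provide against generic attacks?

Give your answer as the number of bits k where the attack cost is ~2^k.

Step 1: The hash has a 590-bit output.
Step 2: Second-preimage resistance means: given a specific input x, it should be infeasible to find a different y with h(y) = h(x).
With a 590-bit output, a generic search for a second preimage costs about 2^590 evaluations (each trial matches the fixed target with probability 2^-590).
Step 3: Security level = 590 bits.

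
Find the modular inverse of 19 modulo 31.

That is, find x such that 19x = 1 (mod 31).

Step 1: We need x such that 19 * x = 1 (mod 31).
Step 2: Using the extended Euclidean algorithm or trial:
  19 * 18 = 342 = 11 * 31 + 1.
Step 3: Since 342 mod 31 = 1, the inverse is x = 18.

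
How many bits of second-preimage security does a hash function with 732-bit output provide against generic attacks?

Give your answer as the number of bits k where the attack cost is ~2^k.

Step 1: The hash has a 732-bit output.
Step 2: Second-preimage resistance means: given a specific input x, it should be infeasible to find a different y with h(y) = h(x).
With a 732-bit output, a generic search for a second preimage costs about 2^732 evaluations (each trial matches the fixed target with probability 2^-732).
Step 3: Security level = 732 bits.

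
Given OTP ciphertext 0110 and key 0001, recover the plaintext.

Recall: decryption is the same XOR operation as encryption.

Step 1: XOR ciphertext with key:
  Ciphertext: 0110
  Key:        0001
  XOR:        0111
Step 2: Plaintext = 0111 = 7 in decimal.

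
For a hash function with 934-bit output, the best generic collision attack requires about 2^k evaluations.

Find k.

Step 1: The hash has a 934-bit output.
Step 2: Collision resistance means it should be infeasible to find any x != y with h(x) = h(y).
By the birthday bound, a generic collision search succeeds after about sqrt(2^934) = 2^(934/2) = 2^467 evaluations.
Step 3: Security level = 467 bits.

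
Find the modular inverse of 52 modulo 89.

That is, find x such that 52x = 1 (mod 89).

Step 1: We need x such that 52 * x = 1 (mod 89).
Step 2: Using the extended Euclidean algorithm or trial:
  52 * 12 = 624 = 7 * 89 + 1.
Step 3: Since 624 mod 89 = 1, the inverse is x = 12.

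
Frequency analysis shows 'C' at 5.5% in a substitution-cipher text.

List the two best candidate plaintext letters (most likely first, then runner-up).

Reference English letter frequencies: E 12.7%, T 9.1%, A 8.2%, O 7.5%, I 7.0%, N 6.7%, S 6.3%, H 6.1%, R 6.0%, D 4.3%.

Step 1: Observed frequency of 'C' is 5.5%.
Step 2: Compute distances to each reference frequency and sort:
  R (6.0%): difference = 0.5% <-- BEST
  H (6.1%): difference = 0.6% <-- RUNNER-UP
  S (6.3%): difference = 0.8%
  N (6.7%): difference = 1.2%
  D (4.3%): difference = 1.2%
Step 3: Most likely is 'R' (6.0%, diff 0.5%); second most likely is 'H' (6.1%, diff 0.6%).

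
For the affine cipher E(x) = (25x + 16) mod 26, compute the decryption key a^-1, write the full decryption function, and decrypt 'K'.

Step 1: Find a^-1, the modular inverse of 25 mod 26.
Step 2: We need 25 * a^-1 = 1 (mod 26).
Step 3: 25 * 25 = 625 = 24 * 26 + 1, so a^-1 = 25.
Step 4: D(y) = 25(y - 16) mod 26.
Step 5: Apply to 'K' (y = 10): D(10) = 25 * (10 - 16) mod 26 = 25 * -6 mod 26 = 6 -> 'G'.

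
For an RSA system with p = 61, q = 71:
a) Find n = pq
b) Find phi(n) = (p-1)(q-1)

Step 1: n = p * q = 61 * 71 = 4331.
Step 2: phi(n) = (p-1)(q-1) = 60 * 70 = 4200.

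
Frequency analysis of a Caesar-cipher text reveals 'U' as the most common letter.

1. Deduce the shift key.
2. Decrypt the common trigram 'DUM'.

Step 1: In English, 'E' is the most frequent letter (12.7%).
Step 2: The most frequent ciphertext letter is 'U' (position 20).
Step 3: Shift = (20 - 4) mod 26 = 16.
Step 4: Decrypt 'DUM' by shifting back 16:
  D -> N
  U -> E
  M -> W
Step 5: 'DUM' decrypts to 'NEW'.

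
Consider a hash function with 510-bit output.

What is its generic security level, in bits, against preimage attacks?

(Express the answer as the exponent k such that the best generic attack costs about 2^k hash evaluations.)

Step 1: The hash has a 510-bit output.
Step 2: Preimage resistance means: given a digest h(x), it should be infeasible to find any input that hashes to it.
With a 510-bit output there are 2^510 possible digests, so a generic brute-force preimage search costs about 2^510 evaluations.
Step 3: Security level = 510 bits.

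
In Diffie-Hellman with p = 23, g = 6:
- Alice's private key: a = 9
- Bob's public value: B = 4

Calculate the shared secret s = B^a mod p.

Step 1: s = B^a mod p = 4^9 mod 23.
  4^1 mod 23 = 4
  4^2 mod 23 = (4 * 4) mod 23 = 16
  4^3 mod 23 = (16 * 4) mod 23 = 18
  4^4 mod 23 = (18 * 4) mod 23 = 3
  4^5 mod 23 = (3 * 4) mod 23 = 12
  4^6 mod 23 = (12 * 4) mod 23 = 2
  4^7 mod 23 = (2 * 4) mod 23 = 8
  4^8 mod 23 = (8 * 4) mod 23 = 9
  4^9 mod 23 = (9 * 4) mod 23 = 13
Result: shared secret = 13.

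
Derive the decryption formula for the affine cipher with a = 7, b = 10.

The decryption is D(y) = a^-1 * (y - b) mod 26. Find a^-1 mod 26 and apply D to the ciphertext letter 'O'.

Step 1: Find a^-1, the modular inverse of 7 mod 26.
Step 2: We need 7 * a^-1 = 1 (mod 26).
Step 3: 7 * 15 = 105 = 4 * 26 + 1, so a^-1 = 15.
Step 4: D(y) = 15(y - 10) mod 26.
Step 5: Apply to 'O' (y = 14): D(14) = 15 * (14 - 10) mod 26 = 15 * 4 mod 26 = 8 -> 'I'.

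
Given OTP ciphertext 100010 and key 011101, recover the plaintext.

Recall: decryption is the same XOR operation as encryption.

Step 1: XOR ciphertext with key:
  Ciphertext: 100010
  Key:        011101
  XOR:        111111
Step 2: Plaintext = 111111 = 63 in decimal.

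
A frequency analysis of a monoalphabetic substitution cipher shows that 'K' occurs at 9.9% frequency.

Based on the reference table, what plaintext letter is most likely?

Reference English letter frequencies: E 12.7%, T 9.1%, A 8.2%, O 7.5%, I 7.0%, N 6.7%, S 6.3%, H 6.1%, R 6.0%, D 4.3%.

Step 1: The observed frequency is 9.9%.
Step 2: Compare with English frequencies:
  E: 12.7% (difference: 2.8%)
  T: 9.1% (difference: 0.8%) <-- closest
  A: 8.2% (difference: 1.7%)
  O: 7.5% (difference: 2.4%)
  I: 7.0% (difference: 2.9%)
  N: 6.7% (difference: 3.2%)
  S: 6.3% (difference: 3.6%)
  H: 6.1% (difference: 3.8%)
  R: 6.0% (difference: 3.9%)
  D: 4.3% (difference: 5.6%)
Step 3: 'K' most likely represents 'T' (frequency 9.1%).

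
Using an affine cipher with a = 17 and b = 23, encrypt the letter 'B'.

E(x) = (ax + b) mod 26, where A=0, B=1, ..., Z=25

Step 1: Convert 'B' to number: x = 1.
Step 2: E(1) = (17 * 1 + 23) mod 26 = 40 mod 26 = 14.
Step 3: Convert 14 back to letter: O.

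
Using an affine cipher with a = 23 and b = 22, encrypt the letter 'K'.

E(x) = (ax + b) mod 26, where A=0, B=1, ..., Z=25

Step 1: Convert 'K' to number: x = 10.
Step 2: E(10) = (23 * 10 + 22) mod 26 = 252 mod 26 = 18.
Step 3: Convert 18 back to letter: S.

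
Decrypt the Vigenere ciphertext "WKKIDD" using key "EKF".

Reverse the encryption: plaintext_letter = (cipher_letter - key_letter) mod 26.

Step 1: Extend key: EKFEKF
Step 2: Decrypt each letter (c - k) mod 26:
  W(22) - E(4) = (22-4) mod 26 = 18 = S
  K(10) - K(10) = (10-10) mod 26 = 0 = A
  K(10) - F(5) = (10-5) mod 26 = 5 = F
  I(8) - E(4) = (8-4) mod 26 = 4 = E
  D(3) - K(10) = (3-10) mod 26 = 19 = T
  D(3) - F(5) = (3-5) mod 26 = 24 = Y
Plaintext: SAFETY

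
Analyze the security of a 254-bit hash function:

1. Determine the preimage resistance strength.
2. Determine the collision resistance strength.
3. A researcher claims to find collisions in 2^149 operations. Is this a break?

Step 1: Preimage resistance requires brute-force of 2^254 operations.
Step 2: Collision resistance (birthday bound) = 2^(254/2) = 2^127.
Step 3: The claimed attack costs 2^149 operations.
Step 4: Since 2^149 >= 2^127, the claimed attack is no faster than the generic birthday attack, so this does not break collision resistance.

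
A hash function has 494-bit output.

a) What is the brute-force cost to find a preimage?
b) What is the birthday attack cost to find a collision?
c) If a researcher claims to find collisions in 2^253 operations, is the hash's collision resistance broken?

Step 1: Preimage resistance requires brute-force of 2^494 operations.
Step 2: Collision resistance (birthday bound) = 2^(494/2) = 2^247.
Step 3: The claimed attack costs 2^253 operations.
Step 4: Since 2^253 >= 2^247, the claimed attack is no faster than the generic birthday attack, so this does not break collision resistance.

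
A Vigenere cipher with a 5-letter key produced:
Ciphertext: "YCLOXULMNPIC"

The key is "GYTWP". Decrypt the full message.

Step 1: Key 'GYTWP' has length 5. Extended key: GYTWPGYTWPGY
Step 2: Decrypt each position:
  Y(24) - G(6) = 18 = S
  C(2) - Y(24) = 4 = E
  L(11) - T(19) = 18 = S
  O(14) - W(22) = 18 = S
  X(23) - P(15) = 8 = I
  U(20) - G(6) = 14 = O
  L(11) - Y(24) = 13 = N
  M(12) - T(19) = 19 = T
  N(13) - W(22) = 17 = R
  P(15) - P(15) = 0 = A
  I(8) - G(6) = 2 = C
  C(2) - Y(24) = 4 = E
Plaintext: SESSIONTRACE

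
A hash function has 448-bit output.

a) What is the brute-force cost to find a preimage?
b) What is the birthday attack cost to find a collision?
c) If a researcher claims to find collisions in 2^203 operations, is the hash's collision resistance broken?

Step 1: Preimage resistance requires brute-force of 2^448 operations.
Step 2: Collision resistance (birthday bound) = 2^(448/2) = 2^224.
Step 3: The claimed attack costs 2^203 operations.
Step 4: Since 2^203 < 2^224, the claimed attack beats the generic birthday bound, so collision resistance is broken.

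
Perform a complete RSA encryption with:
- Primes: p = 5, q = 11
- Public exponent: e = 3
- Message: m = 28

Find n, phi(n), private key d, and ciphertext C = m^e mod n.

Step 1: n = 5 * 11 = 55.
Step 2: phi(n) = (5-1)(11-1) = 4 * 10 = 40.
Step 3: Find d = 3^(-1) mod 40 = 27.
  Verify: 3 * 27 = 81 = 1 (mod 40).
Step 4: C = 28^3 mod 55 = 7.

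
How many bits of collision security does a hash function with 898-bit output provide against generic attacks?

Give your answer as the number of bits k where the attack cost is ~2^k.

Step 1: The hash has a 898-bit output.
Step 2: Collision resistance means it should be infeasible to find any x != y with h(x) = h(y).
By the birthday bound, a generic collision search succeeds after about sqrt(2^898) = 2^(898/2) = 2^449 evaluations.
Step 3: Security level = 449 bits.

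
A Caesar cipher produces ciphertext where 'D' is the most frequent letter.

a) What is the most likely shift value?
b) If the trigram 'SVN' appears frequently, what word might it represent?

Step 1: In English, 'E' is the most frequent letter (12.7%).
Step 2: The most frequent ciphertext letter is 'D' (position 3).
Step 3: Shift = (3 - 4) mod 26 = 25.
Step 4: Decrypt 'SVN' by shifting back 25:
  S -> T
  V -> W
  N -> O
Step 5: 'SVN' decrypts to 'TWO'.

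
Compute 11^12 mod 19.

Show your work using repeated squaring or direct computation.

Step 1: Compute 11^12 mod 19 step by step, reducing modulo 19 at each step.
  11^1 mod 19 = 11
  11^2 mod 19 = (11 * 11) mod 19 = 7
  11^3 mod 19 = (7 * 11) mod 19 = 1
  11^4 mod 19 = (1 * 11) mod 19 = 11
  11^5 mod 19 = (11 * 11) mod 19 = 7
  11^6 mod 19 = (7 * 11) mod 19 = 1
  11^7 mod 19 = (1 * 11) mod 19 = 11
  11^8 mod 19 = (11 * 11) mod 19 = 7
  11^9 mod 19 = (7 * 11) mod 19 = 1
  11^10 mod 19 = (1 * 11) mod 19 = 11
  11^11 mod 19 = (11 * 11) mod 19 = 7
  11^12 mod 19 = (7 * 11) mod 19 = 1
Step 2: Result = 1.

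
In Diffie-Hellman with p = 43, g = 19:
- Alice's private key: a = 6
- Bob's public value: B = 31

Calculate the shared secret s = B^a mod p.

Step 1: s = B^a mod p = 31^6 mod 43.
  31^1 mod 43 = 31
  31^2 mod 43 = (31 * 31) mod 43 = 15
  31^3 mod 43 = (15 * 31) mod 43 = 35
  31^4 mod 43 = (35 * 31) mod 43 = 10
  31^5 mod 43 = (10 * 31) mod 43 = 9
  31^6 mod 43 = (9 * 31) mod 43 = 21
Result: shared secret = 21.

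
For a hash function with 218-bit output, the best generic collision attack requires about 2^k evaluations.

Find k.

Step 1: The hash has a 218-bit output.
Step 2: Collision resistance means it should be infeasible to find any x != y with h(x) = h(y).
By the birthday bound, a generic collision search succeeds after about sqrt(2^218) = 2^(218/2) = 2^109 evaluations.
Step 3: Security level = 109 bits.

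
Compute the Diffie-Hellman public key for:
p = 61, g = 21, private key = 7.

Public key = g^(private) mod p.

Step 1: A = g^a mod p = 21^7 mod 61.
  21^1 mod 61 = 21
  21^2 mod 61 = (21 * 21) mod 61 = 14
  21^3 mod 61 = (14 * 21) mod 61 = 50
  21^4 mod 61 = (50 * 21) mod 61 = 13
  21^5 mod 61 = (13 * 21) mod 61 = 29
  21^6 mod 61 = (29 * 21) mod 61 = 60
  21^7 mod 61 = (60 * 21) mod 61 = 40
Result: A = 40.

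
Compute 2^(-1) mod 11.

Step 1: We need x such that 2 * x = 1 (mod 11).
Step 2: Using the extended Euclidean algorithm or trial:
  2 * 6 = 12 = 1 * 11 + 1.
Step 3: Since 12 mod 11 = 1, the inverse is x = 6.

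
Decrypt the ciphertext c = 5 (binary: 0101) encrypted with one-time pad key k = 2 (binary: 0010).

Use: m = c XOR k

Step 1: XOR ciphertext with key:
  Ciphertext: 0101
  Key:        0010
  XOR:        0111
Step 2: Plaintext = 0111 = 7 in decimal.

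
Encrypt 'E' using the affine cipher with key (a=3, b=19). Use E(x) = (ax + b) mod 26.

Step 1: Convert 'E' to number: x = 4.
Step 2: E(4) = (3 * 4 + 19) mod 26 = 31 mod 26 = 5.
Step 3: Convert 5 back to letter: F.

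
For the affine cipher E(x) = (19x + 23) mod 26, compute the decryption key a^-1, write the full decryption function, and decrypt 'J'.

Step 1: Find a^-1, the modular inverse of 19 mod 26.
Step 2: We need 19 * a^-1 = 1 (mod 26).
Step 3: 19 * 11 = 209 = 8 * 26 + 1, so a^-1 = 11.
Step 4: D(y) = 11(y - 23) mod 26.
Step 5: Apply to 'J' (y = 9): D(9) = 11 * (9 - 23) mod 26 = 11 * -14 mod 26 = 2 -> 'C'.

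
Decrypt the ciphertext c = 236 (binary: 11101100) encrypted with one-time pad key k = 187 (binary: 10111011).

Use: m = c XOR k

Step 1: XOR ciphertext with key:
  Ciphertext: 11101100
  Key:        10111011
  XOR:        01010111
Step 2: Plaintext = 01010111 = 87 in decimal.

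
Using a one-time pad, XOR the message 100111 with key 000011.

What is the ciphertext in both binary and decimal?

Step 1: Write out the XOR operation bit by bit:
  Message: 100111
  Key:     000011
  XOR:     100100
Step 2: Convert to decimal: 100100 = 36.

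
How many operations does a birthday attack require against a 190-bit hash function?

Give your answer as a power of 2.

Step 1: The birthday paradox gives collision probability ~50% after sqrt(2^n) = 2^(n/2) hashes.
Step 2: For 190-bit output: 2^(190/2) = 2^95.
Step 3: Approximately 2^95 hash computations needed.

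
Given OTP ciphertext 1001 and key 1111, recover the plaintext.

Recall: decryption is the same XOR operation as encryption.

Step 1: XOR ciphertext with key:
  Ciphertext: 1001
  Key:        1111
  XOR:        0110
Step 2: Plaintext = 0110 = 6 in decimal.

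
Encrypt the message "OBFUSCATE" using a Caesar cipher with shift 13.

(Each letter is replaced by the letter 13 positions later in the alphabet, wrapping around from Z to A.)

Step 1: For each letter, shift forward by 13 positions (mod 26).
  O (position 14) -> position (14+13) mod 26 = 1 -> B
  B (position 1) -> position (1+13) mod 26 = 14 -> O
  F (position 5) -> position (5+13) mod 26 = 18 -> S
  U (position 20) -> position (20+13) mod 26 = 7 -> H
  S (position 18) -> position (18+13) mod 26 = 5 -> F
  C (position 2) -> position (2+13) mod 26 = 15 -> P
  A (position 0) -> position (0+13) mod 26 = 13 -> N
  T (position 19) -> position (19+13) mod 26 = 6 -> G
  E (position 4) -> position (4+13) mod 26 = 17 -> R
Result: BOSHFPNGR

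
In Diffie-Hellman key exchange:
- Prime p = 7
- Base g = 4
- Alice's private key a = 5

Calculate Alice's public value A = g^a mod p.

Step 1: A = g^a mod p = 4^5 mod 7.
  4^1 mod 7 = 4
  4^2 mod 7 = (4 * 4) mod 7 = 2
  4^3 mod 7 = (2 * 4) mod 7 = 1
  4^4 mod 7 = (1 * 4) mod 7 = 4
  4^5 mod 7 = (4 * 4) mod 7 = 2
Result: A = 2.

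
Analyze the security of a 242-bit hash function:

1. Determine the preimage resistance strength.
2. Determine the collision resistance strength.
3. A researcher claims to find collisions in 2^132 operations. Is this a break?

Step 1: Preimage resistance requires brute-force of 2^242 operations.
Step 2: Collision resistance (birthday bound) = 2^(242/2) = 2^121.
Step 3: The claimed attack costs 2^132 operations.
Step 4: Since 2^132 >= 2^121, the claimed attack is no faster than the generic birthday attack, so this does not break collision resistance.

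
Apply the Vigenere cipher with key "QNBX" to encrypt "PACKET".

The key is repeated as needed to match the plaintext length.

Step 1: Repeat key to match plaintext length:
  Plaintext: PACKET
  Key:       QNBXQN
Step 2: Encrypt each letter:
  P(15) + Q(16) = (15+16) mod 26 = 5 = F
  A(0) + N(13) = (0+13) mod 26 = 13 = N
  C(2) + B(1) = (2+1) mod 26 = 3 = D
  K(10) + X(23) = (10+23) mod 26 = 7 = H
  E(4) + Q(16) = (4+16) mod 26 = 20 = U
  T(19) + N(13) = (19+13) mod 26 = 6 = G
Ciphertext: FNDHUG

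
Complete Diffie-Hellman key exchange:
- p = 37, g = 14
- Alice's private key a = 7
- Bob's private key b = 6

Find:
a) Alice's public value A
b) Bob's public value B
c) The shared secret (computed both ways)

Step 1: A = g^a mod p = 14^7 mod 37 = 23.
Step 2: B = g^b mod p = 14^6 mod 37 = 36.
Step 3: Alice computes s = B^a mod p = 36^7 mod 37 = 36.
Step 4: Bob computes s = A^b mod p = 23^6 mod 37 = 36.
Both sides agree: shared secret = 36.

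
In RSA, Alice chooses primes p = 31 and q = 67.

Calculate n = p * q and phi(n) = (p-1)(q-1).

Step 1: n = p * q = 31 * 67 = 2077.
Step 2: phi(n) = (p-1)(q-1) = 30 * 66 = 1980.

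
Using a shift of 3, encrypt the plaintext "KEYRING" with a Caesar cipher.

Step 1: For each letter, shift forward by 3 positions (mod 26).
  K (position 10) -> position (10+3) mod 26 = 13 -> N
  E (position 4) -> position (4+3) mod 26 = 7 -> H
  Y (position 24) -> position (24+3) mod 26 = 1 -> B
  R (position 17) -> position (17+3) mod 26 = 20 -> U
  I (position 8) -> position (8+3) mod 26 = 11 -> L
  N (position 13) -> position (13+3) mod 26 = 16 -> Q
  G (position 6) -> position (6+3) mod 26 = 9 -> J
Result: NHBULQJ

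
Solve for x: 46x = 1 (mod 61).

Step 1: We need x such that 46 * x = 1 (mod 61).
Step 2: Using the extended Euclidean algorithm or trial:
  46 * 4 = 184 = 3 * 61 + 1.
Step 3: Since 184 mod 61 = 1, the inverse is x = 4.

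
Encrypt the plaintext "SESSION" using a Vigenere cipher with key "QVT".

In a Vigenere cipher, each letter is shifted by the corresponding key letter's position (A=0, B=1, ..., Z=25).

Step 1: Repeat key to match plaintext length:
  Plaintext: SESSION
  Key:       QVTQVTQ
Step 2: Encrypt each letter:
  S(18) + Q(16) = (18+16) mod 26 = 8 = I
  E(4) + V(21) = (4+21) mod 26 = 25 = Z
  S(18) + T(19) = (18+19) mod 26 = 11 = L
  S(18) + Q(16) = (18+16) mod 26 = 8 = I
  I(8) + V(21) = (8+21) mod 26 = 3 = D
  O(14) + T(19) = (14+19) mod 26 = 7 = H
  N(13) + Q(16) = (13+16) mod 26 = 3 = D
Ciphertext: IZLIDHD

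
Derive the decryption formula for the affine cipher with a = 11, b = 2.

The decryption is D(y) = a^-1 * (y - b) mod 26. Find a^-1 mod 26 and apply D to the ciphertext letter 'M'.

Step 1: Find a^-1, the modular inverse of 11 mod 26.
Step 2: We need 11 * a^-1 = 1 (mod 26).
Step 3: 11 * 19 = 209 = 8 * 26 + 1, so a^-1 = 19.
Step 4: D(y) = 19(y - 2) mod 26.
Step 5: Apply to 'M' (y = 12): D(12) = 19 * (12 - 2) mod 26 = 19 * 10 mod 26 = 8 -> 'I'.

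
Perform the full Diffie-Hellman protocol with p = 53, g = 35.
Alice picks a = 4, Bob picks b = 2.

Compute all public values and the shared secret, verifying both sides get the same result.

Step 1: A = g^a mod p = 35^4 mod 53 = 36.
Step 2: B = g^b mod p = 35^2 mod 53 = 6.
Step 3: Alice computes s = B^a mod p = 6^4 mod 53 = 24.
Step 4: Bob computes s = A^b mod p = 36^2 mod 53 = 24.
Both sides agree: shared secret = 24.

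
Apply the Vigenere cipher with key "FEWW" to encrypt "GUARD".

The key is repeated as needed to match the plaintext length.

Step 1: Repeat key to match plaintext length:
  Plaintext: GUARD
  Key:       FEWWF
Step 2: Encrypt each letter:
  G(6) + F(5) = (6+5) mod 26 = 11 = L
  U(20) + E(4) = (20+4) mod 26 = 24 = Y
  A(0) + W(22) = (0+22) mod 26 = 22 = W
  R(17) + W(22) = (17+22) mod 26 = 13 = N
  D(3) + F(5) = (3+5) mod 26 = 8 = I
Ciphertext: LYWNI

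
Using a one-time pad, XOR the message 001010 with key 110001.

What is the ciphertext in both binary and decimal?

Step 1: Write out the XOR operation bit by bit:
  Message: 001010
  Key:     110001
  XOR:     111011
Step 2: Convert to decimal: 111011 = 59.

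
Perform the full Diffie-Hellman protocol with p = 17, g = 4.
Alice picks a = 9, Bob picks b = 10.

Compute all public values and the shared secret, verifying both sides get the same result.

Step 1: A = g^a mod p = 4^9 mod 17 = 4.
Step 2: B = g^b mod p = 4^10 mod 17 = 16.
Step 3: Alice computes s = B^a mod p = 16^9 mod 17 = 16.
Step 4: Bob computes s = A^b mod p = 4^10 mod 17 = 16.
Both sides agree: shared secret = 16.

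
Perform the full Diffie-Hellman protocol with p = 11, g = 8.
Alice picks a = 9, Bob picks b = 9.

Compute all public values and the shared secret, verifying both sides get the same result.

Step 1: A = g^a mod p = 8^9 mod 11 = 7.
Step 2: B = g^b mod p = 8^9 mod 11 = 7.
Step 3: Alice computes s = B^a mod p = 7^9 mod 11 = 8.
Step 4: Bob computes s = A^b mod p = 7^9 mod 11 = 8.
Both sides agree: shared secret = 8.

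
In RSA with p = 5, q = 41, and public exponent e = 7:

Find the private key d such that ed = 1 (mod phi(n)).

Step 1: n = 5 * 41 = 205.
Step 2: phi(n) = 4 * 40 = 160.
Step 3: Find d such that 7 * d = 1 (mod 160).
Step 4: d = 7^(-1) mod 160 = 23.
Verification: 7 * 23 = 161 = 1 * 160 + 1.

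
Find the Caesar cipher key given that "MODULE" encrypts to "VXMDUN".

Step 1: Compare first letters: M (position 12) -> V (position 21).
Step 2: Shift = (21 - 12) mod 26 = 9.
The shift value is 9.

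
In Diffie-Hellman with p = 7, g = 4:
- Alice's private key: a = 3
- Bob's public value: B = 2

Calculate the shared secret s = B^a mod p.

Step 1: s = B^a mod p = 2^3 mod 7.
  2^1 mod 7 = 2
  2^2 mod 7 = (2 * 2) mod 7 = 4
  2^3 mod 7 = (4 * 2) mod 7 = 1
Result: shared secret = 1.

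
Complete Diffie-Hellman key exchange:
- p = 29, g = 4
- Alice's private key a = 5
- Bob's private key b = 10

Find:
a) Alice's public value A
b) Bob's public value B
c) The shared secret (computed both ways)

Step 1: A = g^a mod p = 4^5 mod 29 = 9.
Step 2: B = g^b mod p = 4^10 mod 29 = 23.
Step 3: Alice computes s = B^a mod p = 23^5 mod 29 = 25.
Step 4: Bob computes s = A^b mod p = 9^10 mod 29 = 25.
Both sides agree: shared secret = 25.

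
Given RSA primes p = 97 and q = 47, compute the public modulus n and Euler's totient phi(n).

Step 1: n = p * q = 97 * 47 = 4559.
Step 2: phi(n) = (p-1)(q-1) = 96 * 46 = 4416.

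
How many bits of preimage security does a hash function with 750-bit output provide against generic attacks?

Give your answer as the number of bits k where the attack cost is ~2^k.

Step 1: The hash has a 750-bit output.
Step 2: Preimage resistance means: given a digest h(x), it should be infeasible to find any input that hashes to it.
With a 750-bit output there are 2^750 possible digests, so a generic brute-force preimage search costs about 2^750 evaluations.
Step 3: Security level = 750 bits.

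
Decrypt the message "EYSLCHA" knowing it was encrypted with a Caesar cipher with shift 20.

Step 1: Reverse the shift by subtracting 20 from each letter position.
  E (position 4) -> position (4-20) mod 26 = 10 -> K
  Y (position 24) -> position (24-20) mod 26 = 4 -> E
  S (position 18) -> position (18-20) mod 26 = 24 -> Y
  L (position 11) -> position (11-20) mod 26 = 17 -> R
  C (position 2) -> position (2-20) mod 26 = 8 -> I
  H (position 7) -> position (7-20) mod 26 = 13 -> N
  A (position 0) -> position (0-20) mod 26 = 6 -> G
Decrypted message: KEYRING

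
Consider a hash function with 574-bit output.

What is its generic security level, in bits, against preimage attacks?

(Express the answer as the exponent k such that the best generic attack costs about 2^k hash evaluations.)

Step 1: The hash has a 574-bit output.
Step 2: Preimage resistance means: given a digest h(x), it should be infeasible to find any input that hashes to it.
With a 574-bit output there are 2^574 possible digests, so a generic brute-force preimage search costs about 2^574 evaluations.
Step 3: Security level = 574 bits.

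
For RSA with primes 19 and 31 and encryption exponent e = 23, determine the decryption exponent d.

Step 1: n = 19 * 31 = 589.
Step 2: phi(n) = 18 * 30 = 540.
Step 3: Find d such that 23 * d = 1 (mod 540).
Step 4: d = 23^(-1) mod 540 = 47.
Verification: 23 * 47 = 1081 = 2 * 540 + 1.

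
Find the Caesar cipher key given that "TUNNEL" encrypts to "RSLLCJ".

Step 1: Compare first letters: T (position 19) -> R (position 17).
Step 2: Shift = (17 - 19) mod 26 = 24.
The shift value is 24.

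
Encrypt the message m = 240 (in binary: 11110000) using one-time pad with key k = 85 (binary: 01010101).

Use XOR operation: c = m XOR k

Step 1: Write out the XOR operation bit by bit:
  Message: 11110000
  Key:     01010101
  XOR:     10100101
Step 2: Convert to decimal: 10100101 = 165.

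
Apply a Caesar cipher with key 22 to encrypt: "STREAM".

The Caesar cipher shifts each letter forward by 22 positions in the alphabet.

Step 1: For each letter, shift forward by 22 positions (mod 26).
  S (position 18) -> position (18+22) mod 26 = 14 -> O
  T (position 19) -> position (19+22) mod 26 = 15 -> P
  R (position 17) -> position (17+22) mod 26 = 13 -> N
  E (position 4) -> position (4+22) mod 26 = 0 -> A
  A (position 0) -> position (0+22) mod 26 = 22 -> W
  M (position 12) -> position (12+22) mod 26 = 8 -> I
Result: OPNAWI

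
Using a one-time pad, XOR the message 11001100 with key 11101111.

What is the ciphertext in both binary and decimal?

Step 1: Write out the XOR operation bit by bit:
  Message: 11001100
  Key:     11101111
  XOR:     00100011
Step 2: Convert to decimal: 00100011 = 35.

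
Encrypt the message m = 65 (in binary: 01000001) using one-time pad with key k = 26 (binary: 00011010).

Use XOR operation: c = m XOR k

Step 1: Write out the XOR operation bit by bit:
  Message: 01000001
  Key:     00011010
  XOR:     01011011
Step 2: Convert to decimal: 01011011 = 91.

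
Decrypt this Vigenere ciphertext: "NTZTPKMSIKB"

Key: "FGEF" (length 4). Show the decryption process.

Step 1: Key 'FGEF' has length 4. Extended key: FGEFFGEFFGE
Step 2: Decrypt each position:
  N(13) - F(5) = 8 = I
  T(19) - G(6) = 13 = N
  Z(25) - E(4) = 21 = V
  T(19) - F(5) = 14 = O
  P(15) - F(5) = 10 = K
  K(10) - G(6) = 4 = E
  M(12) - E(4) = 8 = I
  S(18) - F(5) = 13 = N
  I(8) - F(5) = 3 = D
  K(10) - G(6) = 4 = E
  B(1) - E(4) = 23 = X
Plaintext: INVOKEINDEX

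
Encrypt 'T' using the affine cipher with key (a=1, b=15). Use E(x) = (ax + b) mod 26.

Step 1: Convert 'T' to number: x = 19.
Step 2: E(19) = (1 * 19 + 15) mod 26 = 34 mod 26 = 8.
Step 3: Convert 8 back to letter: I.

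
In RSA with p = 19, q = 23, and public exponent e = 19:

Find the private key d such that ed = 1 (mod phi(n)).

Step 1: n = 19 * 23 = 437.
Step 2: phi(n) = 18 * 22 = 396.
Step 3: Find d such that 19 * d = 1 (mod 396).
Step 4: d = 19^(-1) mod 396 = 271.
Verification: 19 * 271 = 5149 = 13 * 396 + 1.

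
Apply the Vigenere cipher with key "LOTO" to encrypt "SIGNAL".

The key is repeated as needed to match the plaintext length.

Step 1: Repeat key to match plaintext length:
  Plaintext: SIGNAL
  Key:       LOTOLO
Step 2: Encrypt each letter:
  S(18) + L(11) = (18+11) mod 26 = 3 = D
  I(8) + O(14) = (8+14) mod 26 = 22 = W
  G(6) + T(19) = (6+19) mod 26 = 25 = Z
  N(13) + O(14) = (13+14) mod 26 = 1 = B
  A(0) + L(11) = (0+11) mod 26 = 11 = L
  L(11) + O(14) = (11+14) mod 26 = 25 = Z
Ciphertext: DWZBLZ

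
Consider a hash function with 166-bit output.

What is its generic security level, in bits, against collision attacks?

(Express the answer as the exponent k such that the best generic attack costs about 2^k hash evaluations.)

Step 1: The hash has a 166-bit output.
Step 2: Collision resistance means it should be infeasible to find any x != y with h(x) = h(y).
By the birthday bound, a generic collision search succeeds after about sqrt(2^166) = 2^(166/2) = 2^83 evaluations.
Step 3: Security level = 83 bits.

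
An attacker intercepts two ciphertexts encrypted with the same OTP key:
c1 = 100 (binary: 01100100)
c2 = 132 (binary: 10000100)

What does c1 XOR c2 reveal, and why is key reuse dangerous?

Step 1: c1 XOR c2 = (m1 XOR k) XOR (m2 XOR k).
Step 2: By XOR associativity/commutativity: = m1 XOR m2 XOR k XOR k = m1 XOR m2.
Step 3: 01100100 XOR 10000100 = 11100000 = 224.
Step 4: The key cancels out! An attacker learns m1 XOR m2 = 224, revealing the relationship between plaintexts.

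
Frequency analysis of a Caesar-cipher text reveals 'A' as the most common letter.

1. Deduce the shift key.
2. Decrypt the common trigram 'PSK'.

Step 1: In English, 'E' is the most frequent letter (12.7%).
Step 2: The most frequent ciphertext letter is 'A' (position 0).
Step 3: Shift = (0 - 4) mod 26 = 22.
Step 4: Decrypt 'PSK' by shifting back 22:
  P -> T
  S -> W
  K -> O
Step 5: 'PSK' decrypts to 'TWO'.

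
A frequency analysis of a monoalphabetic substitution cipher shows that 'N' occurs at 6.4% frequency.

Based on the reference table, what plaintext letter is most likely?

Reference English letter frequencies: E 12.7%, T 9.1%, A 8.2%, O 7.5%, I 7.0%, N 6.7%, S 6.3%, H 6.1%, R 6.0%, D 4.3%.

Step 1: The observed frequency is 6.4%.
Step 2: Compare with English frequencies:
  E: 12.7% (difference: 6.3%)
  T: 9.1% (difference: 2.7%)
  A: 8.2% (difference: 1.8%)
  O: 7.5% (difference: 1.1%)
  I: 7.0% (difference: 0.6%)
  N: 6.7% (difference: 0.3%)
  S: 6.3% (difference: 0.1%) <-- closest
  H: 6.1% (difference: 0.3%)
  R: 6.0% (difference: 0.4%)
  D: 4.3% (difference: 2.1%)
Step 3: 'N' most likely represents 'S' (frequency 6.3%).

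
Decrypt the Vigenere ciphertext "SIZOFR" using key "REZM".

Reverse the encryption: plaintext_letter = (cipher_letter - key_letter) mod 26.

Step 1: Extend key: REZMRE
Step 2: Decrypt each letter (c - k) mod 26:
  S(18) - R(17) = (18-17) mod 26 = 1 = B
  I(8) - E(4) = (8-4) mod 26 = 4 = E
  Z(25) - Z(25) = (25-25) mod 26 = 0 = A
  O(14) - M(12) = (14-12) mod 26 = 2 = C
  F(5) - R(17) = (5-17) mod 26 = 14 = O
  R(17) - E(4) = (17-4) mod 26 = 13 = N
Plaintext: BEACON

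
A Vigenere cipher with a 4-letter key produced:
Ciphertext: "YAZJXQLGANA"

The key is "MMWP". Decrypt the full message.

Step 1: Key 'MMWP' has length 4. Extended key: MMWPMMWPMMW
Step 2: Decrypt each position:
  Y(24) - M(12) = 12 = M
  A(0) - M(12) = 14 = O
  Z(25) - W(22) = 3 = D
  J(9) - P(15) = 20 = U
  X(23) - M(12) = 11 = L
  Q(16) - M(12) = 4 = E
  L(11) - W(22) = 15 = P
  G(6) - P(15) = 17 = R
  A(0) - M(12) = 14 = O
  N(13) - M(12) = 1 = B
  A(0) - W(22) = 4 = E
Plaintext: MODULEPROBE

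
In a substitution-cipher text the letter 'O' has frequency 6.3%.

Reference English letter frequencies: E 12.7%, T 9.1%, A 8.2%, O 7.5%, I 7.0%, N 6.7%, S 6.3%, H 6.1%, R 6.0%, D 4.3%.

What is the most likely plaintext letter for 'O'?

Step 1: The observed frequency is 6.3%.
Step 2: Compare with English frequencies:
  E: 12.7% (difference: 6.4%)
  T: 9.1% (difference: 2.8%)
  A: 8.2% (difference: 1.9%)
  O: 7.5% (difference: 1.2%)
  I: 7.0% (difference: 0.7%)
  N: 6.7% (difference: 0.4%)
  S: 6.3% (difference: 0.0%) <-- closest
  H: 6.1% (difference: 0.2%)
  R: 6.0% (difference: 0.3%)
  D: 4.3% (difference: 2.0%)
Step 3: 'O' most likely represents 'S' (frequency 6.3%).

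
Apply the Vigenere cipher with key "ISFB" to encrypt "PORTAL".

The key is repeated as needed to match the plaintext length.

Step 1: Repeat key to match plaintext length:
  Plaintext: PORTAL
  Key:       ISFBIS
Step 2: Encrypt each letter:
  P(15) + I(8) = (15+8) mod 26 = 23 = X
  O(14) + S(18) = (14+18) mod 26 = 6 = G
  R(17) + F(5) = (17+5) mod 26 = 22 = W
  T(19) + B(1) = (19+1) mod 26 = 20 = U
  A(0) + I(8) = (0+8) mod 26 = 8 = I
  L(11) + S(18) = (11+18) mod 26 = 3 = D
Ciphertext: XGWUID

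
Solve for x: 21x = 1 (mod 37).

Step 1: We need x such that 21 * x = 1 (mod 37).
Step 2: Using the extended Euclidean algorithm or trial:
  21 * 30 = 630 = 17 * 37 + 1.
Step 3: Since 630 mod 37 = 1, the inverse is x = 30.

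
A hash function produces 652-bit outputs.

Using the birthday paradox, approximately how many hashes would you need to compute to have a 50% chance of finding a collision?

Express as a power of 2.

Step 1: The birthday paradox gives collision probability ~50% after sqrt(2^n) = 2^(n/2) hashes.
Step 2: For 652-bit output: 2^(652/2) = 2^326.
Step 3: Approximately 2^326 hash computations needed.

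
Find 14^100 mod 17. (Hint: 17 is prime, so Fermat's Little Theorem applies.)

Step 1: Since 17 is prime, by Fermat's Little Theorem: 14^16 = 1 (mod 17).
Step 2: Reduce exponent: 100 mod 16 = 4.
Step 3: So 14^100 = 14^4 (mod 17).
Step 4: 14^4 mod 17 = 13.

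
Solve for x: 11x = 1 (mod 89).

Step 1: We need x such that 11 * x = 1 (mod 89).
Step 2: Using the extended Euclidean algorithm or trial:
  11 * 81 = 891 = 10 * 89 + 1.
Step 3: Since 891 mod 89 = 1, the inverse is x = 81.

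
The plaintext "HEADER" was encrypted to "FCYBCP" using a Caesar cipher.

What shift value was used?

Step 1: Compare first letters: H (position 7) -> F (position 5).
Step 2: Shift = (5 - 7) mod 26 = 24.
The shift value is 24.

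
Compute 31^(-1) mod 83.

Step 1: We need x such that 31 * x = 1 (mod 83).
Step 2: Using the extended Euclidean algorithm or trial:
  31 * 75 = 2325 = 28 * 83 + 1.
Step 3: Since 2325 mod 83 = 1, the inverse is x = 75.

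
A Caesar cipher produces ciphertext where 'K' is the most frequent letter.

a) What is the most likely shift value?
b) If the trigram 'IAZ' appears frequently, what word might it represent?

Step 1: In English, 'E' is the most frequent letter (12.7%).
Step 2: The most frequent ciphertext letter is 'K' (position 10).
Step 3: Shift = (10 - 4) mod 26 = 6.
Step 4: Decrypt 'IAZ' by shifting back 6:
  I -> C
  A -> U
  Z -> T
Step 5: 'IAZ' decrypts to 'CUT'.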